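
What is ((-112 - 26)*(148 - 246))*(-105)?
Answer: -1420020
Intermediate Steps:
((-112 - 26)*(148 - 246))*(-105) = -138*(-98)*(-105) = 13524*(-105) = -1420020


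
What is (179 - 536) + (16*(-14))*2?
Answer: -805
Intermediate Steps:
(179 - 536) + (16*(-14))*2 = -357 - 224*2 = -357 - 448 = -805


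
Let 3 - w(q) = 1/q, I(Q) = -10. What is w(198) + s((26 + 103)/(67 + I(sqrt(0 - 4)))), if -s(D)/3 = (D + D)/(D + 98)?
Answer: 359527/125730 ≈ 2.8595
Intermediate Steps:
s(D) = -6*D/(98 + D) (s(D) = -3*(D + D)/(D + 98) = -3*2*D/(98 + D) = -6*D/(98 + D))
w(q) = 3 - 1/q
w(198) + s((26 + 103)/(67 + I(sqrt(0 - 4)))) = (3 - 1/198) - 6*(26 + 103)/(67 - 10)/(98 + (26 + 103)/(67 - 10)) = (3 - 1*1/198) - 6*129/57/(98 + 129/57) = (3 - 1/198) - 6*129*(1/57)/(98 + 129*(1/57)) = 593/198 - 6*43/19/(98 + 43/19) = 593/198 - 6*43/19/1905/19 = 593/198 - 6*43/19*19/1905 = 593/198 - 86/635 = 359527/125730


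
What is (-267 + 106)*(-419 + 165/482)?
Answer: 32488673/482 ≈ 67404.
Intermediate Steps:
(-267 + 106)*(-419 + 165/482) = -161*(-419 + 165*(1/482)) = -161*(-419 + 165/482) = -161*(-201793/482) = 32488673/482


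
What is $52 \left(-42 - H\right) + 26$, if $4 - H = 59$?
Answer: $702$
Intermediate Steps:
$H = -55$ ($H = 4 - 59 = -55$)
$52 \left(-42 - H\right) + 26 = 52 \left(-42 - -55\right) + 26 = 52 \left(-42 + 55\right) + 26 = 52 \cdot 13 + 26 = 676 + 26 = 702$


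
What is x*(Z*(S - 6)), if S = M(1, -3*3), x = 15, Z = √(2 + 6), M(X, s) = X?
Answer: -150*√2 ≈ -212.13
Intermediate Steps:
Z = 2*√2 (Z = √8 = 2*√2 ≈ 2.8284)
S = 1
x*(Z*(S - 6)) = 15*((2*√2)*(1 - 6)) = 15*((2*√2)*(-5)) = 15*(-10*√2) = -150*√2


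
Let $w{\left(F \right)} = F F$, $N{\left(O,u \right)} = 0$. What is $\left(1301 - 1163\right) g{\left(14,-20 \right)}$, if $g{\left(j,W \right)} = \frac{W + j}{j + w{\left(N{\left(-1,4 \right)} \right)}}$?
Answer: $- \frac{414}{7} \approx -59.143$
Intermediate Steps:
$w{\left(F \right)} = F^{2}$
$g{\left(j,W \right)} = \frac{W + j}{j}$ ($g{\left(j,W \right)} = \frac{W + j}{j + 0^{2}} = \frac{W + j}{j + 0} = \frac{W + j}{j}$)
$\left(1301 - 1163\right) g{\left(14,-20 \right)} = \left(1301 - 1163\right) \frac{-20 + 14}{14} = 138 \cdot \frac{1}{14} \left(-6\right) = 138 \left(- \frac{3}{7}\right) = - \frac{414}{7}$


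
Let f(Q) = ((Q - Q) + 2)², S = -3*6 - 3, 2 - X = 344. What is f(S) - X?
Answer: 346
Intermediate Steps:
X = -342 (X = 2 - 1*344 = 2 - 344 = -342)
S = -21 (S = -18 - 3 = -21)
f(Q) = 4 (f(Q) = (0 + 2)² = 2² = 4)
f(S) - X = 4 - 1*(-342) = 4 + 342 = 346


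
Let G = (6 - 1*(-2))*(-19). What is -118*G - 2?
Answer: 17934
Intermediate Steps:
G = -152 (G = (6 + 2)*(-19) = 8*(-19) = -152)
-118*G - 2 = -118*(-152) - 2 = 17936 - 2 = 17934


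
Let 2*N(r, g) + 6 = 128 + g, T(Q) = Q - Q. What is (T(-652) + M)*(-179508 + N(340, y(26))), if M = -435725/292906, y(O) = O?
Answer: 39091939825/146453 ≈ 2.6693e+5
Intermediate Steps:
T(Q) = 0
N(r, g) = 61 + g/2 (N(r, g) = -3 + (128 + g)/2 = -3 + (64 + g/2) = 61 + g/2)
M = -435725/292906 (M = -435725*1/292906 = -435725/292906 ≈ -1.4876)
(T(-652) + M)*(-179508 + N(340, y(26))) = (0 - 435725/292906)*(-179508 + (61 + (½)*26)) = -435725*(-179508 + (61 + 13))/292906 = -435725*(-179508 + 74)/292906 = -435725/292906*(-179434) = 39091939825/146453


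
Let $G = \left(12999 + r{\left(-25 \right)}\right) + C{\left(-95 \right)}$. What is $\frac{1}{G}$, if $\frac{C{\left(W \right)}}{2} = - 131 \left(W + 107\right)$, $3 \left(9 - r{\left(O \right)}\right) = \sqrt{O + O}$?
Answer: $\frac{44388}{437843257} + \frac{15 i \sqrt{2}}{875686514} \approx 0.00010138 + 2.4225 \cdot 10^{-8} i$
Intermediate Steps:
$r{\left(O \right)} = 9 - \frac{\sqrt{2} \sqrt{O}}{3}$ ($r{\left(O \right)} = 9 - \frac{\sqrt{O + O}}{3} = 9 - \frac{\sqrt{2 O}}{3} = 9 - \frac{\sqrt{2} \sqrt{O}}{3}$)
$C{\left(W \right)} = -28034 - 262 W$ ($C{\left(W \right)} = 2 \left(- 131 \left(W + 107\right)\right) = 2 \left(- 131 \left(107 + W\right)\right) = 2 \left(-14017 - 131 W\right) = -28034 - 262 W$)
$G = 9864 - \frac{5 i \sqrt{2}}{3}$ ($G = \left(12999 + \left(9 - \frac{\sqrt{2} \sqrt{-25}}{3}\right)\right) - 3144 = \left(12999 + \left(9 - \frac{\sqrt{2} \cdot 5 i}{3}\right)\right) + \left(-28034 + 24890\right) = \left(12999 + \left(9 - \frac{5 i \sqrt{2}}{3}\right)\right) - 3144 = \left(13008 - \frac{5 i \sqrt{2}}{3}\right) - 3144 = 9864 - \frac{5 i \sqrt{2}}{3} \approx 9864.0 - 2.357 i$)
$\frac{1}{G} = \frac{1}{9864 - \frac{5 i \sqrt{2}}{3}}$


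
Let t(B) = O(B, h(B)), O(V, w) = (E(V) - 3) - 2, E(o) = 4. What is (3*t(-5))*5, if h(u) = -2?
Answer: -15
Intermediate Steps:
O(V, w) = -1 (O(V, w) = (4 - 3) - 2 = 1 - 2 = -1)
t(B) = -1
(3*t(-5))*5 = (3*(-1))*5 = -3*5 = -15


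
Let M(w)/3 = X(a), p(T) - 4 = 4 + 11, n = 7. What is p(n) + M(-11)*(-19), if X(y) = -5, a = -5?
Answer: 304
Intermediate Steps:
p(T) = 19 (p(T) = 4 + (4 + 11) = 4 + 15 = 19)
M(w) = -15 (M(w) = 3*(-5) = -15)
p(n) + M(-11)*(-19) = 19 - 15*(-19) = 19 + 285 = 304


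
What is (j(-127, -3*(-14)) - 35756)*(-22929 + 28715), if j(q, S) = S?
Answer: -206641204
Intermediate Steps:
(j(-127, -3*(-14)) - 35756)*(-22929 + 28715) = (-3*(-14) - 35756)*(-22929 + 28715) = (42 - 35756)*5786 = -35714*5786 = -206641204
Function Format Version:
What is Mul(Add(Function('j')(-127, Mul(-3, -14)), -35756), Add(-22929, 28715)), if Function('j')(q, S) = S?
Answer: -206641204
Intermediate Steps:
Mul(Add(Function('j')(-127, Mul(-3, -14)), -35756), Add(-22929, 28715)) = Mul(Add(Mul(-3, -14), -35756), Add(-22929, 28715)) = Mul(Add(42, -35756), 5786) = Mul(-35714, 5786) = -206641204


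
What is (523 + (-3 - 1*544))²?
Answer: 576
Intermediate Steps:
(523 + (-3 - 1*544))² = (523 + (-3 - 544))² = (523 - 547)² = (-24)² = 576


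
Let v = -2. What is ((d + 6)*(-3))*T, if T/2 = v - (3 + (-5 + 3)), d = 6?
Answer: 216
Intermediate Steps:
T = -6 (T = 2*(-2 - (3 + (-5 + 3))) = 2*(-2 - (3 - 2)) = 2*(-2 - 1) = 2*(-3) = -6)
((d + 6)*(-3))*T = ((6 + 6)*(-3))*(-6) = (12*(-3))*(-6) = -36*(-6) = 216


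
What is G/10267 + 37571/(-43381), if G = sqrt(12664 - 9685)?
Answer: -37571/43381 + 3*sqrt(331)/10267 ≈ -0.86075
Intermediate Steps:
G = 3*sqrt(331) (G = sqrt(2979) = 3*sqrt(331) ≈ 54.580)
G/10267 + 37571/(-43381) = (3*sqrt(331))/10267 + 37571/(-43381) = (3*sqrt(331))*(1/10267) + 37571*(-1/43381) = 3*sqrt(331)/10267 - 37571/43381 = -37571/43381 + 3*sqrt(331)/10267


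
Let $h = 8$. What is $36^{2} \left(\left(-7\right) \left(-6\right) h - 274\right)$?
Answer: $80352$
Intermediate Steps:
$36^{2} \left(\left(-7\right) \left(-6\right) h - 274\right) = 36^{2} \left(\left(-7\right) \left(-6\right) 8 - 274\right) = 1296 \left(42 \cdot 8 - 274\right) = 1296 \left(336 - 274\right) = 1296 \cdot 62 = 80352$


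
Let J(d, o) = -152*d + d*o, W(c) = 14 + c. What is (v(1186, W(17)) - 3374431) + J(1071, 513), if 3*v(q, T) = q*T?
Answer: -8926634/3 ≈ -2.9755e+6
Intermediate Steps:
v(q, T) = T*q/3 (v(q, T) = (q*T)/3 = (T*q)/3 = T*q/3)
(v(1186, W(17)) - 3374431) + J(1071, 513) = ((1/3)*(14 + 17)*1186 - 3374431) + 1071*(-152 + 513) = ((1/3)*31*1186 - 3374431) + 1071*361 = (36766/3 - 3374431) + 386631 = -10086527/3 + 386631 = -8926634/3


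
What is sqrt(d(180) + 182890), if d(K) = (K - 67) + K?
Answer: sqrt(183183) ≈ 428.00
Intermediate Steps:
d(K) = -67 + 2*K (d(K) = (-67 + K) + K = -67 + 2*K)
sqrt(d(180) + 182890) = sqrt((-67 + 2*180) + 182890) = sqrt((-67 + 360) + 182890) = sqrt(293 + 182890) = sqrt(183183)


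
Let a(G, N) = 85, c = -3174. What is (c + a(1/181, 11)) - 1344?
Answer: -4433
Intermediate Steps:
(c + a(1/181, 11)) - 1344 = (-3174 + 85) - 1344 = -3089 - 1344 = -4433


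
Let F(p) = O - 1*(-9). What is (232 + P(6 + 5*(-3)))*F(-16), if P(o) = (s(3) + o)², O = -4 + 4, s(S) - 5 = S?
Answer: 2097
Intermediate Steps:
s(S) = 5 + S
O = 0
F(p) = 9 (F(p) = 0 - 1*(-9) = 0 + 9 = 9)
P(o) = (8 + o)² (P(o) = ((5 + 3) + o)² = (8 + o)²)
(232 + P(6 + 5*(-3)))*F(-16) = (232 + (8 + (6 + 5*(-3)))²)*9 = (232 + (8 + (6 - 15))²)*9 = (232 + (8 - 9)²)*9 = (232 + (-1)²)*9 = (232 + 1)*9 = 233*9 = 2097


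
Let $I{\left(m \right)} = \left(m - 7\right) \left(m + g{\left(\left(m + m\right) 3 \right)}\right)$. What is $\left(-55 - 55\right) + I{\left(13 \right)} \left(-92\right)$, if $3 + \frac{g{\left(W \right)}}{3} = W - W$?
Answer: $-2318$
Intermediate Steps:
$g{\left(W \right)} = -9$ ($g{\left(W \right)} = -9 + 3 \left(W - W\right) = -9 + 3 \cdot 0 = -9 + 0 = -9$)
$I{\left(m \right)} = \left(-9 + m\right) \left(-7 + m\right)$ ($I{\left(m \right)} = \left(m - 7\right) \left(m - 9\right) = \left(-7 + m\right) \left(-9 + m\right) = \left(-9 + m\right) \left(-7 + m\right)$)
$\left(-55 - 55\right) + I{\left(13 \right)} \left(-92\right) = \left(-55 - 55\right) + \left(63 + 13^{2} - 208\right) \left(-92\right) = \left(-55 - 55\right) + \left(63 + 169 - 208\right) \left(-92\right) = -110 + 24 \left(-92\right) = -110 - 2208 = -2318$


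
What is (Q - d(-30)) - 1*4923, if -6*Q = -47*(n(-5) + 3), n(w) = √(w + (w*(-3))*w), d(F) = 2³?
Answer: -9815/2 + 94*I*√5/3 ≈ -4907.5 + 70.063*I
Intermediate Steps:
d(F) = 8
n(w) = √(w - 3*w²) (n(w) = √(w + (-3*w)*w) = √(w - 3*w²))
Q = 47/2 + 94*I*√5/3 (Q = -(-47)*(√(-5*(1 - 3*(-5))) + 3)/6 = -(-47)*(√(-5*(1 + 15)) + 3)/6 = -(-47)*(√(-5*16) + 3)/6 = -(-47)*(√(-80) + 3)/6 = -(-47)*(4*I*√5 + 3)/6 = -(-47)*(3 + 4*I*√5)/6 = -(-141 - 188*I*√5)/6 = 47/2 + 94*I*√5/3 ≈ 23.5 + 70.063*I)
(Q - d(-30)) - 1*4923 = ((47/2 + 94*I*√5/3) - 1*8) - 1*4923 = ((47/2 + 94*I*√5/3) - 8) - 4923 = (31/2 + 94*I*√5/3) - 4923 = -9815/2 + 94*I*√5/3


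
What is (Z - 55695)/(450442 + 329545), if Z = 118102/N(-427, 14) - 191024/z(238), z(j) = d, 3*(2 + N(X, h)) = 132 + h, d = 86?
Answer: -166710211/2347760870 ≈ -0.071008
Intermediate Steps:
N(X, h) = 42 + h/3 (N(X, h) = -2 + (132 + h)/3 = -2 + (44 + h/3) = 42 + h/3)
z(j) = 86
Z = 931739/3010 (Z = 118102/(42 + (1/3)*14) - 191024/86 = 118102/(42 + 14/3) - 191024*1/86 = 118102/(140/3) - 95512/43 = 118102*(3/140) - 95512/43 = 177153/70 - 95512/43 = 931739/3010 ≈ 309.55)
(Z - 55695)/(450442 + 329545) = (931739/3010 - 55695)/(450442 + 329545) = -166710211/3010/779987 = -166710211/3010*1/779987 = -166710211/2347760870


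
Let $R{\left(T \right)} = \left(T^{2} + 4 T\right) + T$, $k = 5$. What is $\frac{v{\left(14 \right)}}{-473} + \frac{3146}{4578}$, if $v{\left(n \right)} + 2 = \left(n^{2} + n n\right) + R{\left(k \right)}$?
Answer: $- \frac{23921}{98427} \approx -0.24303$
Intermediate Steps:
$R{\left(T \right)} = T^{2} + 5 T$
$v{\left(n \right)} = 48 + 2 n^{2}$ ($v{\left(n \right)} = -2 + \left(\left(n^{2} + n n\right) + 5 \left(5 + 5\right)\right) = -2 + \left(\left(n^{2} + n^{2}\right) + 5 \cdot 10\right) = -2 + \left(2 n^{2} + 50\right) = -2 + \left(50 + 2 n^{2}\right) = 48 + 2 n^{2}$)
$\frac{v{\left(14 \right)}}{-473} + \frac{3146}{4578} = \frac{48 + 2 \cdot 14^{2}}{-473} + \frac{3146}{4578} = \left(48 + 2 \cdot 196\right) \left(- \frac{1}{473}\right) + 3146 \cdot \frac{1}{4578} = \left(48 + 392\right) \left(- \frac{1}{473}\right) + \frac{1573}{2289} = 440 \left(- \frac{1}{473}\right) + \frac{1573}{2289} = - \frac{40}{43} + \frac{1573}{2289} = - \frac{23921}{98427}$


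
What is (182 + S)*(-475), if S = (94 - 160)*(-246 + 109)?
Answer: -4381400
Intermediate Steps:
S = 9042 (S = -66*(-137) = 9042)
(182 + S)*(-475) = (182 + 9042)*(-475) = 9224*(-475) = -4381400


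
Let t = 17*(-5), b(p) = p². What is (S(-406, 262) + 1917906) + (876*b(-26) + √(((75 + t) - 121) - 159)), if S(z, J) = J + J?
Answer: 2510606 + I*√290 ≈ 2.5106e+6 + 17.029*I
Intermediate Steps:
S(z, J) = 2*J
t = -85
(S(-406, 262) + 1917906) + (876*b(-26) + √(((75 + t) - 121) - 159)) = (2*262 + 1917906) + (876*(-26)² + √(((75 - 85) - 121) - 159)) = (524 + 1917906) + (876*676 + √((-10 - 121) - 159)) = 1918430 + (592176 + √(-131 - 159)) = 1918430 + (592176 + √(-290)) = 1918430 + (592176 + I*√290) = 2510606 + I*√290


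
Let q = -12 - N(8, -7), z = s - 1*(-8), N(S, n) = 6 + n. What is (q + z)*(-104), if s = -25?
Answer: 2912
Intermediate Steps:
z = -17 (z = -25 - 1*(-8) = -25 + 8 = -17)
q = -11 (q = -12 - (6 - 7) = -12 - 1*(-1) = -12 + 1 = -11)
(q + z)*(-104) = (-11 - 17)*(-104) = -28*(-104) = 2912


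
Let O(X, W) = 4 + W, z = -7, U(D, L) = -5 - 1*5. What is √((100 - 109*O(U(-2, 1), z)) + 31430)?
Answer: √31857 ≈ 178.49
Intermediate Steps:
U(D, L) = -10 (U(D, L) = -5 - 5 = -10)
√((100 - 109*O(U(-2, 1), z)) + 31430) = √((100 - 109*(4 - 7)) + 31430) = √((100 - 109*(-3)) + 31430) = √((100 + 327) + 31430) = √(427 + 31430) = √31857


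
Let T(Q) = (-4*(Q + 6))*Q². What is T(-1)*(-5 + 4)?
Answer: 20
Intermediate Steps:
T(Q) = Q²*(-24 - 4*Q) (T(Q) = (-4*(6 + Q))*Q² = (-24 - 4*Q)*Q² = Q²*(-24 - 4*Q))
T(-1)*(-5 + 4) = (4*(-1)²*(-6 - 1*(-1)))*(-5 + 4) = (4*1*(-6 + 1))*(-1) = (4*1*(-5))*(-1) = -20*(-1) = 20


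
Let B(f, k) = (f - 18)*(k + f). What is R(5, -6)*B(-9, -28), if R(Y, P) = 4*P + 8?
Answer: -15984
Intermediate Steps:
R(Y, P) = 8 + 4*P
B(f, k) = (-18 + f)*(f + k)
R(5, -6)*B(-9, -28) = (8 + 4*(-6))*((-9)² - 18*(-9) - 18*(-28) - 9*(-28)) = (8 - 24)*(81 + 162 + 504 + 252) = -16*999 = -15984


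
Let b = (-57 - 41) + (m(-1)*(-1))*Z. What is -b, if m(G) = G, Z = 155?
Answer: -57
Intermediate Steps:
b = 57 (b = (-57 - 41) - 1*(-1)*155 = -98 + 1*155 = -98 + 155 = 57)
-b = -1*57 = -57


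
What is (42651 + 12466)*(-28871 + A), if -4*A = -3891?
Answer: -6150671381/4 ≈ -1.5377e+9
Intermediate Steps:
A = 3891/4 (A = -¼*(-3891) = 3891/4 ≈ 972.75)
(42651 + 12466)*(-28871 + A) = (42651 + 12466)*(-28871 + 3891/4) = 55117*(-111593/4) = -6150671381/4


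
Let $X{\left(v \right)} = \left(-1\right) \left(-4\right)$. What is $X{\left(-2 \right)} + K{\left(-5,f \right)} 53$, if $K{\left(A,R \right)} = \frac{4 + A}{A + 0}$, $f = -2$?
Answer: $\frac{73}{5} \approx 14.6$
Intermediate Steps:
$X{\left(v \right)} = 4$
$K{\left(A,R \right)} = \frac{4 + A}{A}$
$X{\left(-2 \right)} + K{\left(-5,f \right)} 53 = 4 + \frac{4 - 5}{-5} \cdot 53 = 4 + \left(- \frac{1}{5}\right) \left(-1\right) 53 = 4 + \frac{1}{5} \cdot 53 = 4 + \frac{53}{5} = \frac{73}{5}$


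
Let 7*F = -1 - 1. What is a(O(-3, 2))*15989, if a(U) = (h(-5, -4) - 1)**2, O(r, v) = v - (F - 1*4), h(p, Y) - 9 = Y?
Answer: 255824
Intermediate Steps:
F = -2/7 (F = (-1 - 1)/7 = (1/7)*(-2) = -2/7 ≈ -0.28571)
h(p, Y) = 9 + Y
O(r, v) = 30/7 + v (O(r, v) = v - (-2/7 - 1*4) = v - (-2/7 - 4) = v - 1*(-30/7) = v + 30/7 = 30/7 + v)
a(U) = 16 (a(U) = ((9 - 4) - 1)**2 = (5 - 1)**2 = 4**2 = 16)
a(O(-3, 2))*15989 = 16*15989 = 255824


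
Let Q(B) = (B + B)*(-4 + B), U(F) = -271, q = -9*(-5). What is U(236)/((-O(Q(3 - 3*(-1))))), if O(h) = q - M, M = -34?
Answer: 271/79 ≈ 3.4304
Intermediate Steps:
q = 45
Q(B) = 2*B*(-4 + B) (Q(B) = (2*B)*(-4 + B) = 2*B*(-4 + B))
O(h) = 79 (O(h) = 45 - 1*(-34) = 45 + 34 = 79)
U(236)/((-O(Q(3 - 3*(-1))))) = -271/((-1*79)) = -271/(-79) = -271*(-1/79) = 271/79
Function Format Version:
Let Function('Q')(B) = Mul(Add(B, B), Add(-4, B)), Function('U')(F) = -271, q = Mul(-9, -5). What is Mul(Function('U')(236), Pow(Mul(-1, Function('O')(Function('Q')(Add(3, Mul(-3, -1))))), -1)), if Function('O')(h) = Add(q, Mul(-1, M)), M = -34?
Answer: Rational(271, 79) ≈ 3.4304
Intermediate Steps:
q = 45
Function('Q')(B) = Mul(2, B, Add(-4, B)) (Function('Q')(B) = Mul(Mul(2, B), Add(-4, B)) = Mul(2, B, Add(-4, B)))
Function('O')(h) = 79 (Function('O')(h) = Add(45, Mul(-1, -34)) = Add(45, 34) = 79)
Mul(Function('U')(236), Pow(Mul(-1, Function('O')(Function('Q')(Add(3, Mul(-3, -1))))), -1)) = Mul(-271, Pow(Mul(-1, 79), -1)) = Mul(-271, Pow(-79, -1)) = Mul(-271, Rational(-1, 79)) = Rational(271, 79)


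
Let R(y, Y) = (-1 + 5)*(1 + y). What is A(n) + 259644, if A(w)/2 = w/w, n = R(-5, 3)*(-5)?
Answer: 259646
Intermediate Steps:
R(y, Y) = 4 + 4*y (R(y, Y) = 4*(1 + y) = 4 + 4*y)
n = 80 (n = (4 + 4*(-5))*(-5) = (4 - 20)*(-5) = -16*(-5) = 80)
A(w) = 2 (A(w) = 2*(w/w) = 2*1 = 2)
A(n) + 259644 = 2 + 259644 = 259646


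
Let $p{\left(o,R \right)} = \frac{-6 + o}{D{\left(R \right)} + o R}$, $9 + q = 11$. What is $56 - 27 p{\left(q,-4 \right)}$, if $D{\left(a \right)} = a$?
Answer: $47$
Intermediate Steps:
$q = 2$ ($q = -9 + 11 = 2$)
$p{\left(o,R \right)} = \frac{-6 + o}{R + R o}$ ($p{\left(o,R \right)} = \frac{-6 + o}{R + o R} = \frac{-6 + o}{R + R o}$)
$56 - 27 p{\left(q,-4 \right)} = 56 - 27 \frac{-6 + 2}{\left(-4\right) \left(1 + 2\right)} = 56 - 27 \left(\left(- \frac{1}{4}\right) \frac{1}{3} \left(-4\right)\right) = 56 - 9 = 47$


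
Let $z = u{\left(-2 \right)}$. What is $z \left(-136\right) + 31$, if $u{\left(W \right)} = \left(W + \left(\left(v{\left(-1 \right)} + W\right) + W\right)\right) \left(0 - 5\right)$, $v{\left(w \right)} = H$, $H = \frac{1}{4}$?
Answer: $-3879$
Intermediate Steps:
$H = \frac{1}{4} \approx 0.25$
$v{\left(w \right)} = \frac{1}{4}$
$u{\left(W \right)} = - \frac{5}{4} - 15 W$ ($u{\left(W \right)} = \left(W + \left(\left(\frac{1}{4} + W\right) + W\right)\right) \left(0 - 5\right) = \left(W + \left(\frac{1}{4} + 2 W\right)\right) \left(-5\right) = \left(\frac{1}{4} + 3 W\right) \left(-5\right) = - \frac{5}{4} - 15 W$)
$z = \frac{115}{4}$ ($z = - \frac{5}{4} - -30 = - \frac{5}{4} + 30 = \frac{115}{4} \approx 28.75$)
$z \left(-136\right) + 31 = \frac{115}{4} \left(-136\right) + 31 = -3910 + 31 = -3879$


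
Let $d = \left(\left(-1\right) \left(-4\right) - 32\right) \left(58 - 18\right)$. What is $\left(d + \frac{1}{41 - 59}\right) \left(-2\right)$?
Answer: $\frac{20161}{9} \approx 2240.1$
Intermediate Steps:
$d = -1120$ ($d = \left(4 - 32\right) 40 = \left(-28\right) 40 = -1120$)
$\left(d + \frac{1}{41 - 59}\right) \left(-2\right) = \left(-1120 + \frac{1}{41 - 59}\right) \left(-2\right) = \left(-1120 + \frac{1}{-18}\right) \left(-2\right) = \left(-1120 - \frac{1}{18}\right) \left(-2\right) = \left(- \frac{20161}{18}\right) \left(-2\right) = \frac{20161}{9}$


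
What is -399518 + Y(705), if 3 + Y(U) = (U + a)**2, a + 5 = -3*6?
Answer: 65603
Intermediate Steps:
a = -23 (a = -5 - 3*6 = -5 - 18 = -23)
Y(U) = -3 + (-23 + U)**2 (Y(U) = -3 + (U - 23)**2 = -3 + (-23 + U)**2)
-399518 + Y(705) = -399518 + (-3 + (-23 + 705)**2) = -399518 + (-3 + 682**2) = -399518 + (-3 + 465124) = -399518 + 465121 = 65603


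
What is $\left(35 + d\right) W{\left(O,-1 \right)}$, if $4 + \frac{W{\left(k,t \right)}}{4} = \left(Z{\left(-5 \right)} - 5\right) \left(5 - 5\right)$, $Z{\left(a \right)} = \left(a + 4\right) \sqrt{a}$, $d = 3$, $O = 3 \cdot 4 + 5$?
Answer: $-608$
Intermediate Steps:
$O = 17$ ($O = 12 + 5 = 17$)
$Z{\left(a \right)} = \sqrt{a} \left(4 + a\right)$ ($Z{\left(a \right)} = \left(4 + a\right) \sqrt{a} = \sqrt{a} \left(4 + a\right)$)
$W{\left(k,t \right)} = -16$ ($W{\left(k,t \right)} = -16 + 4 \left(\sqrt{-5} \left(4 - 5\right) - 5\right) \left(5 - 5\right) = -16 + 4 \left(i \sqrt{5} \left(-1\right) - 5\right) 0 = -16 + 4 \left(- i \sqrt{5} - 5\right) 0 = -16 + 4 \left(-5 - i \sqrt{5}\right) 0 = -16 + 4 \cdot 0 = -16 + 0 = -16$)
$\left(35 + d\right) W{\left(O,-1 \right)} = \left(35 + 3\right) \left(-16\right) = 38 \left(-16\right) = -608$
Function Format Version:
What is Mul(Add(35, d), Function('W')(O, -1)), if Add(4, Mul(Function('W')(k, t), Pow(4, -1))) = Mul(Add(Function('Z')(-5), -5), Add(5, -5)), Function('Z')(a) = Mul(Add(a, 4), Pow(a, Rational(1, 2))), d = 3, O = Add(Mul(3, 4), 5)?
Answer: -608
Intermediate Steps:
O = 17 (O = Add(12, 5) = 17)
Function('Z')(a) = Mul(Pow(a, Rational(1, 2)), Add(4, a)) (Function('Z')(a) = Mul(Add(4, a), Pow(a, Rational(1, 2))) = Mul(Pow(a, Rational(1, 2)), Add(4, a)))
Function('W')(k, t) = -16 (Function('W')(k, t) = Add(-16, Mul(4, Mul(Add(Mul(Pow(-5, Rational(1, 2)), Add(4, -5)), -5), Add(5, -5)))) = Add(-16, Mul(4, Mul(Add(Mul(Mul(I, Pow(5, Rational(1, 2))), -1), -5), 0))) = Add(-16, Mul(4, Mul(Add(Mul(-1, I, Pow(5, Rational(1, 2))), -5), 0))) = Add(-16, Mul(4, Mul(Add(-5, Mul(-1, I, Pow(5, Rational(1, 2)))), 0))) = Add(-16, Mul(4, 0)) = Add(-16, 0) = -16)
Mul(Add(35, d), Function('W')(O, -1)) = Mul(Add(35, 3), -16) = Mul(38, -16) = -608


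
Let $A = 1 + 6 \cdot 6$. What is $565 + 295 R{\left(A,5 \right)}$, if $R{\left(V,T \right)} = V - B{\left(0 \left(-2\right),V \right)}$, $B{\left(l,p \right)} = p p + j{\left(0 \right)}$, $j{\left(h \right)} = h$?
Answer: $-392375$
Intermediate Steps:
$B{\left(l,p \right)} = p^{2}$ ($B{\left(l,p \right)} = p p + 0 = p^{2} + 0 = p^{2}$)
$A = 37$ ($A = 1 + 36 = 37$)
$R{\left(V,T \right)} = V - V^{2}$
$565 + 295 R{\left(A,5 \right)} = 565 + 295 \cdot 37 \left(1 - 37\right) = 565 + 295 \cdot 37 \left(-36\right) = 565 + 295 \left(-1332\right) = 565 - 392940 = -392375$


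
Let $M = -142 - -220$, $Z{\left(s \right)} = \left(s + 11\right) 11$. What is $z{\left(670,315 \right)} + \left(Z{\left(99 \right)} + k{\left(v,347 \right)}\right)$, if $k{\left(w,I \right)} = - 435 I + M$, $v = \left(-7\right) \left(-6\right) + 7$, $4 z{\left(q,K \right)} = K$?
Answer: $- \frac{598313}{4} \approx -1.4958 \cdot 10^{5}$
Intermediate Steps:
$z{\left(q,K \right)} = \frac{K}{4}$
$Z{\left(s \right)} = 121 + 11 s$ ($Z{\left(s \right)} = \left(11 + s\right) 11 = 121 + 11 s$)
$M = 78$ ($M = -142 + 220 = 78$)
$v = 49$ ($v = 42 + 7 = 49$)
$k{\left(w,I \right)} = 78 - 435 I$ ($k{\left(w,I \right)} = - 435 I + 78 = 78 - 435 I$)
$z{\left(670,315 \right)} + \left(Z{\left(99 \right)} + k{\left(v,347 \right)}\right) = \frac{1}{4} \cdot 315 + \left(\left(121 + 11 \cdot 99\right) + \left(78 - 150945\right)\right) = \frac{315}{4} + \left(\left(121 + 1089\right) + \left(78 - 150945\right)\right) = \frac{315}{4} + \left(1210 - 150867\right) = \frac{315}{4} - 149657 = - \frac{598313}{4}$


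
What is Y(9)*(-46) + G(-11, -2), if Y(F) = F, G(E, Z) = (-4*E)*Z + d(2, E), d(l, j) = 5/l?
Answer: -999/2 ≈ -499.50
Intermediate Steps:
G(E, Z) = 5/2 - 4*E*Z (G(E, Z) = (-4*E)*Z + 5/2 = -4*E*Z + 5*(1/2) = -4*E*Z + 5/2 = 5/2 - 4*E*Z)
Y(9)*(-46) + G(-11, -2) = 9*(-46) + (5/2 - 4*(-11)*(-2)) = -414 + (5/2 - 88) = -414 - 171/2 = -999/2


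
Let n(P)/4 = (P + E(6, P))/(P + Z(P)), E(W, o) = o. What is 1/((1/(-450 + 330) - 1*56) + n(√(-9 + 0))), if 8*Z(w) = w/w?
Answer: -399006840/19162105537 - 2764800*I/19162105537 ≈ -0.020823 - 0.00014428*I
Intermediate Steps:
Z(w) = ⅛ (Z(w) = (w/w)/8 = (⅛)*1 = ⅛)
n(P) = 8*P/(⅛ + P) (n(P) = 4*((P + P)/(P + ⅛)) = 4*((2*P)/(⅛ + P)) = 4*(2*P/(⅛ + P)) = 8*P/(⅛ + P))
1/((1/(-450 + 330) - 1*56) + n(√(-9 + 0))) = 1/((1/(-450 + 330) - 1*56) + 64*√(-9 + 0)/(1 + 8*√(-9 + 0))) = 1/((1/(-120) - 56) + 64*√(-9)/(1 + 8*√(-9))) = 1/((-1/120 - 56) + 64*(3*I)/(1 + 8*(3*I))) = 1/(-6721/120 + 64*(3*I)/(1 + 24*I)) = 1/(-6721/120 + 64*(3*I)*((1 - 24*I)/577)) = 1/(-6721/120 + 192*I*(1 - 24*I)/577)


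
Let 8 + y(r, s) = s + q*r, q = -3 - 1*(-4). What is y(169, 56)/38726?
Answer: 217/38726 ≈ 0.0056035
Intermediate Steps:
q = 1 (q = -3 + 4 = 1)
y(r, s) = -8 + r + s (y(r, s) = -8 + (s + 1*r) = -8 + (s + r) = -8 + (r + s) = -8 + r + s)
y(169, 56)/38726 = (-8 + 169 + 56)/38726 = 217*(1/38726) = 217/38726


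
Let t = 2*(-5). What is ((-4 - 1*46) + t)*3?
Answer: -180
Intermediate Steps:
t = -10
((-4 - 1*46) + t)*3 = ((-4 - 1*46) - 10)*3 = ((-4 - 46) - 10)*3 = (-50 - 10)*3 = -60*3 = -180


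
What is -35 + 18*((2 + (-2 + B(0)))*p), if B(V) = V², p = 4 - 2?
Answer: -35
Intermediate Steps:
p = 2
-35 + 18*((2 + (-2 + B(0)))*p) = -35 + 18*((2 + (-2 + 0²))*2) = -35 + 18*((2 + (-2 + 0))*2) = -35 + 18*((2 - 2)*2) = -35 + 18*(0*2) = -35 + 18*0 = -35 + 0 = -35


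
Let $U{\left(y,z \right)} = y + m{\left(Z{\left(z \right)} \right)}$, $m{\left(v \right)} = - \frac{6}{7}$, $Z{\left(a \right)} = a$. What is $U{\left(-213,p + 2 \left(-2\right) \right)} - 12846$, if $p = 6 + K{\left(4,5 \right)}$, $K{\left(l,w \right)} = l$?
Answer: $- \frac{91419}{7} \approx -13060.0$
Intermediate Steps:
$p = 10$ ($p = 6 + 4 = 10$)
$m{\left(v \right)} = - \frac{6}{7}$ ($m{\left(v \right)} = \left(-6\right) \frac{1}{7} = - \frac{6}{7}$)
$U{\left(y,z \right)} = - \frac{6}{7} + y$ ($U{\left(y,z \right)} = y - \frac{6}{7} = - \frac{6}{7} + y$)
$U{\left(-213,p + 2 \left(-2\right) \right)} - 12846 = \left(- \frac{6}{7} - 213\right) - 12846 = - \frac{1497}{7} - 12846 = - \frac{91419}{7}$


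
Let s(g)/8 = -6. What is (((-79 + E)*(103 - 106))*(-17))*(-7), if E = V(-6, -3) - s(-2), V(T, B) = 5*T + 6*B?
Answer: 28203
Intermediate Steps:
s(g) = -48 (s(g) = 8*(-6) = -48)
E = 0 (E = (5*(-6) + 6*(-3)) - 1*(-48) = (-30 - 18) + 48 = -48 + 48 = 0)
(((-79 + E)*(103 - 106))*(-17))*(-7) = (((-79 + 0)*(103 - 106))*(-17))*(-7) = (-79*(-3)*(-17))*(-7) = (237*(-17))*(-7) = -4029*(-7) = 28203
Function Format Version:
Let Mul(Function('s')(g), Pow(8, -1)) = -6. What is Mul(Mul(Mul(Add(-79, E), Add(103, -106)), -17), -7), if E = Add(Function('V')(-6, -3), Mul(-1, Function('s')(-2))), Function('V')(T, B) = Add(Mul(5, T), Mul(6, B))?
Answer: 28203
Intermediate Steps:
Function('s')(g) = -48 (Function('s')(g) = Mul(8, -6) = -48)
E = 0 (E = Add(Add(Mul(5, -6), Mul(6, -3)), Mul(-1, -48)) = Add(Add(-30, -18), 48) = Add(-48, 48) = 0)
Mul(Mul(Mul(Add(-79, E), Add(103, -106)), -17), -7) = Mul(Mul(Mul(Add(-79, 0), Add(103, -106)), -17), -7) = Mul(Mul(Mul(-79, -3), -17), -7) = Mul(Mul(237, -17), -7) = Mul(-4029, -7) = 28203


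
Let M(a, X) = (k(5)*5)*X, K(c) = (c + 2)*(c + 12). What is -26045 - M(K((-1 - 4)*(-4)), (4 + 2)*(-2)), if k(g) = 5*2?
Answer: -25445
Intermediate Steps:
k(g) = 10
K(c) = (2 + c)*(12 + c)
M(a, X) = 50*X (M(a, X) = (10*5)*X = 50*X)
-26045 - M(K((-1 - 4)*(-4)), (4 + 2)*(-2)) = -26045 - 50*(4 + 2)*(-2) = -26045 - 50*6*(-2) = -26045 - 50*(-12) = -26045 - 1*(-600) = -26045 + 600 = -25445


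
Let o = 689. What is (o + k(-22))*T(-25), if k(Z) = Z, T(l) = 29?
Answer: 19343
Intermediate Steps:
(o + k(-22))*T(-25) = (689 - 22)*29 = 667*29 = 19343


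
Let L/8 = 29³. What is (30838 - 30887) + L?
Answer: 195063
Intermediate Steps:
L = 195112 (L = 8*29³ = 8*24389 = 195112)
(30838 - 30887) + L = (30838 - 30887) + 195112 = -49 + 195112 = 195063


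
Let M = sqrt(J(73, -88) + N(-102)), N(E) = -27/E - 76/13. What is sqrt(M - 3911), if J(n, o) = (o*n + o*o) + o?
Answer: sqrt(-764068604 + 442*sqrt(239598034))/442 ≈ 62.257*I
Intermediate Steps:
J(n, o) = o + o**2 + n*o (J(n, o) = (n*o + o**2) + o = (o**2 + n*o) + o = o + o**2 + n*o)
N(E) = -76/13 - 27/E (N(E) = -27/E - 76*1/13 = -27/E - 76/13 = -76/13 - 27/E)
M = sqrt(239598034)/442 (M = sqrt(-88*(1 + 73 - 88) + (-76/13 - 27/(-102))) = sqrt(-88*(-14) + (-76/13 - 27*(-1/102))) = sqrt(1232 + (-76/13 + 9/34)) = sqrt(1232 - 2467/442) = sqrt(542077/442) = sqrt(239598034)/442 ≈ 35.020)
sqrt(M - 3911) = sqrt(sqrt(239598034)/442 - 3911) = sqrt(-3911 + sqrt(239598034)/442)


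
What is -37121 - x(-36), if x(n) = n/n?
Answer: -37122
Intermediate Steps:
x(n) = 1
-37121 - x(-36) = -37121 - 1*1 = -37121 - 1 = -37122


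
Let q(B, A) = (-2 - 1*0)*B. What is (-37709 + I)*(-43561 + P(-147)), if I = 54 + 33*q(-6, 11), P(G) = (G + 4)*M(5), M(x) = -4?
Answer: 1601727151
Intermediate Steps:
P(G) = -16 - 4*G (P(G) = (G + 4)*(-4) = (4 + G)*(-4) = -16 - 4*G)
q(B, A) = -2*B (q(B, A) = (-2 + 0)*B = -2*B)
I = 450 (I = 54 + 33*(-2*(-6)) = 54 + 33*12 = 54 + 396 = 450)
(-37709 + I)*(-43561 + P(-147)) = (-37709 + 450)*(-43561 + (-16 - 4*(-147))) = -37259*(-43561 + (-16 + 588)) = -37259*(-43561 + 572) = -37259*(-42989) = 1601727151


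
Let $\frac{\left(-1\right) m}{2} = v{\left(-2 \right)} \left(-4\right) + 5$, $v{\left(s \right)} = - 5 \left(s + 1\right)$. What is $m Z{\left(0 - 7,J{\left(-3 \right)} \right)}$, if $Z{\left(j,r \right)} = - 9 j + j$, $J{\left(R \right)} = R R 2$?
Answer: $1680$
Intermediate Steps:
$v{\left(s \right)} = -5 - 5 s$ ($v{\left(s \right)} = - 5 \left(1 + s\right) = -5 - 5 s$)
$J{\left(R \right)} = 2 R^{2}$ ($J{\left(R \right)} = R^{2} \cdot 2 = 2 R^{2}$)
$m = 30$ ($m = - 2 \left(\left(-5 - -10\right) \left(-4\right) + 5\right) = - 2 \left(\left(-5 + 10\right) \left(-4\right) + 5\right) = - 2 \left(5 \left(-4\right) + 5\right) = - 2 \left(-20 + 5\right) = \left(-2\right) \left(-15\right) = 30$)
$Z{\left(j,r \right)} = - 8 j$
$m Z{\left(0 - 7,J{\left(-3 \right)} \right)} = 30 \left(- 8 \left(0 - 7\right)\right) = 30 \left(\left(-8\right) \left(-7\right)\right) = 30 \cdot 56 = 1680$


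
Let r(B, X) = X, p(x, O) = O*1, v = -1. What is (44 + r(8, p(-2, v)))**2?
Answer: 1849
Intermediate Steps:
p(x, O) = O
(44 + r(8, p(-2, v)))**2 = (44 - 1)**2 = 43**2 = 1849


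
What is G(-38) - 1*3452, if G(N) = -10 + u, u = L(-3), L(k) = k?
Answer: -3465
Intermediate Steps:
u = -3
G(N) = -13 (G(N) = -10 - 3 = -13)
G(-38) - 1*3452 = -13 - 1*3452 = -13 - 3452 = -3465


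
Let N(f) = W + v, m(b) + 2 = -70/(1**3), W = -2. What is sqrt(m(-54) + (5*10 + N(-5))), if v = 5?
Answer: I*sqrt(19) ≈ 4.3589*I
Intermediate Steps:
m(b) = -72 (m(b) = -2 - 70/(1**3) = -2 - 70/1 = -2 - 70*1 = -2 - 70 = -72)
N(f) = 3 (N(f) = -2 + 5 = 3)
sqrt(m(-54) + (5*10 + N(-5))) = sqrt(-72 + (5*10 + 3)) = sqrt(-72 + (50 + 3)) = sqrt(-72 + 53) = sqrt(-19) = I*sqrt(19)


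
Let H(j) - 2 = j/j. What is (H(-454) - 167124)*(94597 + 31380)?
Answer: -21053402217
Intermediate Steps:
H(j) = 3 (H(j) = 2 + j/j = 2 + 1 = 3)
(H(-454) - 167124)*(94597 + 31380) = (3 - 167124)*(94597 + 31380) = -167121*125977 = -21053402217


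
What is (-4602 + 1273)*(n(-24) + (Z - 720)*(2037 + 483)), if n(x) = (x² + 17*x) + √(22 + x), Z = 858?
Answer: -1158252312 - 3329*I*√2 ≈ -1.1583e+9 - 4707.9*I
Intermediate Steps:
n(x) = x² + √(22 + x) + 17*x
(-4602 + 1273)*(n(-24) + (Z - 720)*(2037 + 483)) = (-4602 + 1273)*(((-24)² + √(22 - 24) + 17*(-24)) + (858 - 720)*(2037 + 483)) = -3329*((576 + √(-2) - 408) + 138*2520) = -3329*((576 + I*√2 - 408) + 347760) = -3329*((168 + I*√2) + 347760) = -3329*(347928 + I*√2) = -1158252312 - 3329*I*√2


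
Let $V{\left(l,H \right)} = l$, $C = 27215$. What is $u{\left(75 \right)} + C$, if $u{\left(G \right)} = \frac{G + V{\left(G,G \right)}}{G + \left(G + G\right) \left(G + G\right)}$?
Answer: $\frac{8191717}{301} \approx 27215.0$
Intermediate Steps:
$u{\left(G \right)} = \frac{2 G}{G + 4 G^{2}}$ ($u{\left(G \right)} = \frac{G + G}{G + \left(G + G\right) \left(G + G\right)} = \frac{2 G}{G + 2 G 2 G} = \frac{2 G}{G + 4 G^{2}}$)
$u{\left(75 \right)} + C = \frac{2}{1 + 4 \cdot 75} + 27215 = \frac{2}{1 + 300} + 27215 = \frac{2}{301} + 27215 = \frac{8191717}{301}$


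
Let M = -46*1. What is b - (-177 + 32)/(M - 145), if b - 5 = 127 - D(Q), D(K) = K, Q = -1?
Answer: 25258/191 ≈ 132.24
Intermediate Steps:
M = -46
b = 133 (b = 5 + (127 - 1*(-1)) = 5 + (127 + 1) = 5 + 128 = 133)
b - (-177 + 32)/(M - 145) = 133 - (-177 + 32)/(-46 - 145) = 133 - (-145)/(-191) = 133 - (-145)*(-1)/191 = 133 - 1*145/191 = 133 - 145/191 = 25258/191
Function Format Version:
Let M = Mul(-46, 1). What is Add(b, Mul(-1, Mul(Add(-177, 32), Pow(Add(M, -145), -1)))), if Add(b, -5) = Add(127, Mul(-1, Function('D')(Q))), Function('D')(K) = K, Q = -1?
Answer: Rational(25258, 191) ≈ 132.24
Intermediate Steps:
M = -46
b = 133 (b = Add(5, Add(127, Mul(-1, -1))) = Add(5, Add(127, 1)) = Add(5, 128) = 133)
Add(b, Mul(-1, Mul(Add(-177, 32), Pow(Add(M, -145), -1)))) = Add(133, Mul(-1, Mul(Add(-177, 32), Pow(Add(-46, -145), -1)))) = Add(133, Mul(-1, Mul(-145, Pow(-191, -1)))) = Add(133, Mul(-1, Mul(-145, Rational(-1, 191)))) = Add(133, Mul(-1, Rational(145, 191))) = Add(133, Rational(-145, 191)) = Rational(25258, 191)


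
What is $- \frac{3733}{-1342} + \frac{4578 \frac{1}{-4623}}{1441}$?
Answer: $\frac{753398271}{270910882} \approx 2.781$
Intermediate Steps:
$- \frac{3733}{-1342} + \frac{4578 \frac{1}{-4623}}{1441} = \left(-3733\right) \left(- \frac{1}{1342}\right) + 4578 \left(- \frac{1}{4623}\right) \frac{1}{1441} = \frac{3733}{1342} - \frac{1526}{2220581} = \frac{753398271}{270910882}$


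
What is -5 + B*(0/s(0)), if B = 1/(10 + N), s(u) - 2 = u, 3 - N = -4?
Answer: -5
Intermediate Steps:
N = 7 (N = 3 - 1*(-4) = 3 + 4 = 7)
s(u) = 2 + u
B = 1/17 (B = 1/(10 + 7) = 1/17 ≈ 0.058824)
-5 + B*(0/s(0)) = -5 + (0/(2 + 0))/17 = -5 + (0/2)/17 = -5 + (0*(½))/17 = -5 + (1/17)*0 = -5 + 0 = -5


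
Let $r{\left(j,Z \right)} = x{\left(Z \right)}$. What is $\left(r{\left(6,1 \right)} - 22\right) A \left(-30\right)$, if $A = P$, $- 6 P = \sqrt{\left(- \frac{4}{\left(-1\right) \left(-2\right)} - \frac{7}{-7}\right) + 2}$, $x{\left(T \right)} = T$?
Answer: $-105$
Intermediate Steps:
$r{\left(j,Z \right)} = Z$
$P = - \frac{1}{6}$ ($P = - \frac{\sqrt{\left(- \frac{4}{\left(-1\right) \left(-2\right)} - \frac{7}{-7}\right) + 2}}{6} = - \frac{\sqrt{\left(- \frac{4}{2} - -1\right) + 2}}{6} = - \frac{\sqrt{\left(\left(-4\right) \frac{1}{2} + 1\right) + 2}}{6} = - \frac{\sqrt{\left(-2 + 1\right) + 2}}{6} = - \frac{\sqrt{-1 + 2}}{6} = - \frac{\sqrt{1}}{6} = \left(- \frac{1}{6}\right) 1 = - \frac{1}{6} \approx -0.16667$)
$A = - \frac{1}{6} \approx -0.16667$
$\left(r{\left(6,1 \right)} - 22\right) A \left(-30\right) = \left(1 - 22\right) \left(- \frac{1}{6}\right) \left(-30\right) = \left(-21\right) \left(- \frac{1}{6}\right) \left(-30\right) = \frac{7}{2} \left(-30\right) = -105$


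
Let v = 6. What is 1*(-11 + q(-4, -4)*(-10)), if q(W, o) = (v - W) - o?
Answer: -151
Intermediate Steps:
q(W, o) = 6 - W - o (q(W, o) = (6 - W) - o = 6 - W - o)
1*(-11 + q(-4, -4)*(-10)) = 1*(-11 + (6 - 1*(-4) - 1*(-4))*(-10)) = 1*(-11 + (6 + 4 + 4)*(-10)) = 1*(-11 + 14*(-10)) = 1*(-11 - 140) = 1*(-151) = -151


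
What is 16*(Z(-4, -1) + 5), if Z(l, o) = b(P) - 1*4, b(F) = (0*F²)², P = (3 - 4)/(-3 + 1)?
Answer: 16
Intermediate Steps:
P = ½ (P = -1/(-2) = -1*(-½) = ½ ≈ 0.50000)
b(F) = 0 (b(F) = 0² = 0)
Z(l, o) = -4 (Z(l, o) = 0 - 1*4 = 0 - 4 = -4)
16*(Z(-4, -1) + 5) = 16*(-4 + 5) = 16*1 = 16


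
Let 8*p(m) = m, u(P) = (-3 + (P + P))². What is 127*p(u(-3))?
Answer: 10287/8 ≈ 1285.9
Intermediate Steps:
u(P) = (-3 + 2*P)²
p(m) = m/8
127*p(u(-3)) = 127*((-3 + 2*(-3))²/8) = 127*((-3 - 6)²/8) = 127*((⅛)*(-9)²) = 127*((⅛)*81) = 127*(81/8) = 10287/8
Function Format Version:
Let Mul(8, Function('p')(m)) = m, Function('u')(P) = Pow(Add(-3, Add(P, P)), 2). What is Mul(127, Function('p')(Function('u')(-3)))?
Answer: Rational(10287, 8) ≈ 1285.9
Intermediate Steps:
Function('u')(P) = Pow(Add(-3, Mul(2, P)), 2)
Function('p')(m) = Mul(Rational(1, 8), m)
Mul(127, Function('p')(Function('u')(-3))) = Mul(127, Mul(Rational(1, 8), Pow(Add(-3, Mul(2, -3)), 2))) = Mul(127, Mul(Rational(1, 8), Pow(Add(-3, -6), 2))) = Mul(127, Mul(Rational(1, 8), Pow(-9, 2))) = Mul(127, Mul(Rational(1, 8), 81)) = Mul(127, Rational(81, 8)) = Rational(10287, 8)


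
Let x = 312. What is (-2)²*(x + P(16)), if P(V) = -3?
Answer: 1236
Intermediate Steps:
(-2)²*(x + P(16)) = (-2)²*(312 - 3) = 4*309 = 1236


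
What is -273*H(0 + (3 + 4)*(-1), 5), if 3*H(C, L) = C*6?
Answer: 3822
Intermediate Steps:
H(C, L) = 2*C (H(C, L) = (C*6)/3 = (6*C)/3 = 2*C)
-273*H(0 + (3 + 4)*(-1), 5) = -546*(0 + (3 + 4)*(-1)) = -546*(0 + 7*(-1)) = -546*(0 - 7) = -546*(-7) = -273*(-14) = 3822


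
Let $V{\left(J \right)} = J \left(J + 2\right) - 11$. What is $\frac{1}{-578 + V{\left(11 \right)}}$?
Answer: $- \frac{1}{446} \approx -0.0022422$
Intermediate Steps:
$V{\left(J \right)} = -11 + J \left(2 + J\right)$ ($V{\left(J \right)} = J \left(2 + J\right) - 11 = -11 + J \left(2 + J\right)$)
$\frac{1}{-578 + V{\left(11 \right)}} = \frac{1}{-578 + \left(-11 + 11^{2} + 2 \cdot 11\right)} = \frac{1}{-578 + \left(-11 + 121 + 22\right)} = \frac{1}{-578 + 132} = \frac{1}{-446} = - \frac{1}{446}$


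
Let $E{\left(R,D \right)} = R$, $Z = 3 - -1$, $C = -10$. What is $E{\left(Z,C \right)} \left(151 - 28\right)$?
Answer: $492$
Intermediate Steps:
$Z = 4$ ($Z = 3 + 1 = 4$)
$E{\left(Z,C \right)} \left(151 - 28\right) = 4 \left(151 - 28\right) = 4 \cdot 123 = 492$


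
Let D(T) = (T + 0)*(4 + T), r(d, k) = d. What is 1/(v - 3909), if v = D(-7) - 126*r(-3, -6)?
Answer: -1/3510 ≈ -0.00028490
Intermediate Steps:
D(T) = T*(4 + T)
v = 399 (v = -7*(4 - 7) - 126*(-3) = -7*(-3) + 378 = 21 + 378 = 399)
1/(v - 3909) = 1/(399 - 3909) = 1/(-3510) = -1/3510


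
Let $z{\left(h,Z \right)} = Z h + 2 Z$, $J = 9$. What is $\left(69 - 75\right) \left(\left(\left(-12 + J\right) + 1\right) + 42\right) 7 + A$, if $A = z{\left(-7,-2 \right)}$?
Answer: $-1670$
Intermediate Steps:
$z{\left(h,Z \right)} = 2 Z + Z h$
$A = 10$ ($A = - 2 \left(2 - 7\right) = \left(-2\right) \left(-5\right) = 10$)
$\left(69 - 75\right) \left(\left(\left(-12 + J\right) + 1\right) + 42\right) 7 + A = \left(69 - 75\right) \left(\left(\left(-12 + 9\right) + 1\right) + 42\right) 7 + 10 = - 6 \left(\left(-3 + 1\right) + 42\right) 7 + 10 = - 6 \left(-2 + 42\right) 7 + 10 = \left(-6\right) 40 \cdot 7 + 10 = \left(-240\right) 7 + 10 = -1680 + 10 = -1670$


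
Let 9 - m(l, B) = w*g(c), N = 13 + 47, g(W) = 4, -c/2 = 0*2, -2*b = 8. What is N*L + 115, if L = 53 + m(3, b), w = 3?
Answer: 3115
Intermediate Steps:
b = -4 (b = -1/2*8 = -4)
c = 0 (c = -0*2 = -2*0 = 0)
N = 60
m(l, B) = -3 (m(l, B) = 9 - 3*4 = 9 - 1*12 = 9 - 12 = -3)
L = 50 (L = 53 - 3 = 50)
N*L + 115 = 60*50 + 115 = 3000 + 115 = 3115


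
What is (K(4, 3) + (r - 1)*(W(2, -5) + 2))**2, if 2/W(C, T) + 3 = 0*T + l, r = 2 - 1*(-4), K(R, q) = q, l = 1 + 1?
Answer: 9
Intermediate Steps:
l = 2
r = 6 (r = 2 + 4 = 6)
W(C, T) = -2 (W(C, T) = 2/(-3 + (0*T + 2)) = 2/(-3 + (0 + 2)) = 2/(-3 + 2) = 2/(-1) = 2*(-1) = -2)
(K(4, 3) + (r - 1)*(W(2, -5) + 2))**2 = (3 + (6 - 1)*(-2 + 2))**2 = (3 + 5*0)**2 = (3 + 0)**2 = 3**2 = 9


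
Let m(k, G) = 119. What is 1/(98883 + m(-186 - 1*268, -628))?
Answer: 1/99002 ≈ 1.0101e-5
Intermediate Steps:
1/(98883 + m(-186 - 1*268, -628)) = 1/(98883 + 119) = 1/99002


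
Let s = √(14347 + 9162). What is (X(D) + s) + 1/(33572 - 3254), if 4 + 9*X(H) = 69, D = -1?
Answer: 656893/90954 + √23509 ≈ 160.55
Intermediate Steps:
X(H) = 65/9 (X(H) = -4/9 + (⅑)*69 = -4/9 + 23/3 = 65/9)
s = √23509 ≈ 153.33
(X(D) + s) + 1/(33572 - 3254) = (65/9 + √23509) + 1/(33572 - 3254) = (65/9 + √23509) + 1/30318 = 656893/90954 + √23509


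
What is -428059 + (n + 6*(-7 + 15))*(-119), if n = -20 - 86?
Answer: -421157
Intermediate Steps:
n = -106
-428059 + (n + 6*(-7 + 15))*(-119) = -428059 + (-106 + 6*(-7 + 15))*(-119) = -428059 + (-106 + 6*8)*(-119) = -428059 + (-106 + 48)*(-119) = -428059 - 58*(-119) = -428059 + 6902 = -421157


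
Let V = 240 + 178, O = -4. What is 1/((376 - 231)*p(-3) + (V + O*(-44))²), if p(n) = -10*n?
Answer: 1/357186 ≈ 2.7997e-6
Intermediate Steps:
V = 418
1/((376 - 231)*p(-3) + (V + O*(-44))²) = 1/((376 - 231)*(-10*(-3)) + (418 - 4*(-44))²) = 1/(145*30 + (418 + 176)²) = 1/(4350 + 594²) = 1/(4350 + 352836) = 1/357186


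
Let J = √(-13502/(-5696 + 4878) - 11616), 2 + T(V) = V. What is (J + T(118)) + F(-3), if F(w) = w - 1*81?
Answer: 32 + I*√1940374937/409 ≈ 32.0 + 107.7*I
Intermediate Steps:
F(w) = -81 + w (F(w) = w - 81 = -81 + w)
T(V) = -2 + V
J = I*√1940374937/409 (J = √(-13502/(-818) - 11616) = √(-13502*(-1/818) - 11616) = √(6751/409 - 11616) = √(-4744193/409) = I*√1940374937/409 ≈ 107.7*I)
(J + T(118)) + F(-3) = (I*√1940374937/409 + (-2 + 118)) + (-81 - 3) = (I*√1940374937/409 + 116) - 84 = (116 + I*√1940374937/409) - 84 = 32 + I*√1940374937/409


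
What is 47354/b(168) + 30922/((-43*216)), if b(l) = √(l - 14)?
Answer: -15461/4644 + 23677*√154/77 ≈ 3812.6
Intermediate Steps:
b(l) = √(-14 + l)
47354/b(168) + 30922/((-43*216)) = 47354/(√(-14 + 168)) + 30922/((-43*216)) = 47354/(√154) + 30922/(-9288) = 47354*(√154/154) + 30922*(-1/9288) = 23677*√154/77 - 15461/4644 = -15461/4644 + 23677*√154/77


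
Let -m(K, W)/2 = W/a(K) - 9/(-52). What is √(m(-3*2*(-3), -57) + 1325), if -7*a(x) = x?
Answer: √7789470/78 ≈ 35.782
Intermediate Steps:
a(x) = -x/7
m(K, W) = -9/26 + 14*W/K (m(K, W) = -2*(W/((-K/7)) - 9/(-52)) = -2*(W*(-7/K) - 9*(-1/52)) = -2*(-7*W/K + 9/52) = -2*(9/52 - 7*W/K) = -9/26 + 14*W/K)
√(m(-3*2*(-3), -57) + 1325) = √((-9/26 + 14*(-57)/(-3*2*(-3))) + 1325) = √((-9/26 + 14*(-57)/(-6*(-3))) + 1325) = √((-9/26 + 14*(-57)/18) + 1325) = √((-9/26 + 14*(-57)*(1/18)) + 1325) = √((-9/26 - 133/3) + 1325) = √(-3485/78 + 1325) = √(99865/78) = √7789470/78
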